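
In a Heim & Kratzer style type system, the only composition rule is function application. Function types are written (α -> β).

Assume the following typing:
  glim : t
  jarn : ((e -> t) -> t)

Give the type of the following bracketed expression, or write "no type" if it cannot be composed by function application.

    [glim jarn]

no type

[glim jarn]: t with ((e -> t) -> t) — neither is a function whose domain matches the other; composition fails here.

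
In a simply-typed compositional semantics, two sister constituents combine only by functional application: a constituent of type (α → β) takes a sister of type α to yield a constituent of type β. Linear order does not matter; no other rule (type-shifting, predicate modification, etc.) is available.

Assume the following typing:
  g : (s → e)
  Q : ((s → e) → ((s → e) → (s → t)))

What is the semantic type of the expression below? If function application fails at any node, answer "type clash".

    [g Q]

[g Q]: functor Q : ((s → e) → ((s → e) → (s → t))), argument g : (s → e); result ((s → e) → (s → t)).

((s → e) → (s → t))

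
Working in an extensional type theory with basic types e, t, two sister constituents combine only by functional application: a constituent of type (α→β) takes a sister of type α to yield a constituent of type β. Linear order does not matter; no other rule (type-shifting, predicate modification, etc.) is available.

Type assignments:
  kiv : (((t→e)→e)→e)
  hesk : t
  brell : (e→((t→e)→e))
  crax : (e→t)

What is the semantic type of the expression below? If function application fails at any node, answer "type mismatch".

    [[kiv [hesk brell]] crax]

type mismatch

[hesk brell]: t with (e→((t→e)→e)) — neither is a function whose domain matches the other; composition fails here.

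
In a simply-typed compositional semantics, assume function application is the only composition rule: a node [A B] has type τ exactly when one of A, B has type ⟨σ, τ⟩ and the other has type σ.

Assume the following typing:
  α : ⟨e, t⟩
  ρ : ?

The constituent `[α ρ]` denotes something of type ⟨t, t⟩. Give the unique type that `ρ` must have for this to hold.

For [α ρ] to have type ⟨t, t⟩ with α of type ⟨e, t⟩, ρ must be the function: ρ : ⟨⟨e, t⟩, ⟨t, t⟩⟩.

⟨⟨e, t⟩, ⟨t, t⟩⟩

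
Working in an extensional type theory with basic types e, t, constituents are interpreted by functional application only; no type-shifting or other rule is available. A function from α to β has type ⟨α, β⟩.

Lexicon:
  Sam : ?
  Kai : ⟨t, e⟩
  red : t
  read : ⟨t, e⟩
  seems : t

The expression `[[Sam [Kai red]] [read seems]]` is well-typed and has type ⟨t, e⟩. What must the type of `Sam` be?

⟨e, ⟨e, ⟨t, e⟩⟩⟩

[[Sam [Kai red]] [read seems]] must have type ⟨t, e⟩. The sister [read seems] has type e; that is not a function onto ⟨t, e⟩, so [Sam [Kai red]] must be the functor, of type ⟨e, ⟨t, e⟩⟩.
[Sam [Kai red]] must have type ⟨e, ⟨t, e⟩⟩. The sister [Kai red] has type e; that is not a function onto ⟨e, ⟨t, e⟩⟩, so Sam must be the functor, of type ⟨e, ⟨e, ⟨t, e⟩⟩⟩.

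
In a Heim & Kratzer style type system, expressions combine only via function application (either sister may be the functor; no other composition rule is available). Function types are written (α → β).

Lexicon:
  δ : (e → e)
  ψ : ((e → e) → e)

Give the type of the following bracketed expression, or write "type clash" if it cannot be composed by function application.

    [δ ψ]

e

[δ ψ]: ((e → e) → e) applied to (e → e) yields e.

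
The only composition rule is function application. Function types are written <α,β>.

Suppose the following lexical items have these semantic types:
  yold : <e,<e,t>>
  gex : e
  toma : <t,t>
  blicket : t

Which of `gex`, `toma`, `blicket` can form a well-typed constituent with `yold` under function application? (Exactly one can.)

gex

gex — combines: yold : <e,<e,t>> takes gex : e as argument, giving <e,t>.
toma : <t,t> — does not combine with yold.
blicket : t — does not combine with yold.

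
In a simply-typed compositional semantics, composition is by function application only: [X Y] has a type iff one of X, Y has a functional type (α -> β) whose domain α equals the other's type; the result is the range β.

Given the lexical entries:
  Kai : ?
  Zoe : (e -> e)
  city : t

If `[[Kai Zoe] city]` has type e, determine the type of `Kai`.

((e -> e) -> (t -> e))

For [[Kai Zoe] city] to have type e with city of type t, [Kai Zoe] must be the function: [Kai Zoe] : (t -> e).
For [Kai Zoe] to have type (t -> e) with Zoe of type (e -> e), Kai must be the function: Kai : ((e -> e) -> (t -> e)).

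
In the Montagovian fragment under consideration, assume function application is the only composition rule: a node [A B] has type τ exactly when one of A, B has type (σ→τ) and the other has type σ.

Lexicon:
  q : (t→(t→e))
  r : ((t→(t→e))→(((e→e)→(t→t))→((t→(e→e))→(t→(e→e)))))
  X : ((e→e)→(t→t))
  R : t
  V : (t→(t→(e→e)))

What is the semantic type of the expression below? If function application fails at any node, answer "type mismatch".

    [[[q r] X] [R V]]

(t→(e→e))

[q r]: ((t→(t→e))→(((e→e)→(t→t))→((t→(e→e))→(t→(e→e))))) applied to (t→(t→e)) yields (((e→e)→(t→t))→((t→(e→e))→(t→(e→e)))).
[[q r] X]: (((e→e)→(t→t))→((t→(e→e))→(t→(e→e)))) applied to ((e→e)→(t→t)) yields ((t→(e→e))→(t→(e→e))).
[R V]: (t→(t→(e→e))) applied to t yields (t→(e→e)).
[[[q r] X] [R V]]: ((t→(e→e))→(t→(e→e))) applied to (t→(e→e)) yields (t→(e→e)).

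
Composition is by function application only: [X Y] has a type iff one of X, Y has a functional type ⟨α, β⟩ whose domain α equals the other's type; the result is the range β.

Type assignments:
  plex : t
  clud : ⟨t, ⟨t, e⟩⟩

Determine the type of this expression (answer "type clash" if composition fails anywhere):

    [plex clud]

[plex clud]: functor clud : ⟨t, ⟨t, e⟩⟩, argument plex : t; result ⟨t, e⟩.

⟨t, e⟩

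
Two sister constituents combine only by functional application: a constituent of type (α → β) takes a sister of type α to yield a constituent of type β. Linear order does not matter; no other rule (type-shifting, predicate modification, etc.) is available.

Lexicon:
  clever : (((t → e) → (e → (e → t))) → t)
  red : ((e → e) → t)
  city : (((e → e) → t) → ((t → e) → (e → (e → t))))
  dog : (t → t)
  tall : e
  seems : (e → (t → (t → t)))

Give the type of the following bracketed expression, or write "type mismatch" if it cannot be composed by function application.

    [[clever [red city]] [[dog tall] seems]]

type mismatch

[red city] — city of type (((e → e) → t) → ((t → e) → (e → (e → t)))) combines with red of type ((e → e) → t): type ((t → e) → (e → (e → t))).
[clever [red city]] — clever of type (((t → e) → (e → (e → t))) → t) combines with [red city] of type ((t → e) → (e → (e → t))): type t.
At [dog tall]: neither (t → t) nor e can take the other as argument; the node is ill-typed.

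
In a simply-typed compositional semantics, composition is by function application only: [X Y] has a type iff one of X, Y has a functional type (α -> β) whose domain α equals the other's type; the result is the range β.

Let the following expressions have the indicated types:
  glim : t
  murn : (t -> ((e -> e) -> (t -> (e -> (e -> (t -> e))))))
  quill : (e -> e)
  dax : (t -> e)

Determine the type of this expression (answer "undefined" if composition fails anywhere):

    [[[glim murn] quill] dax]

[glim murn]: (t -> ((e -> e) -> (t -> (e -> (e -> (t -> e)))))) applied to t yields ((e -> e) -> (t -> (e -> (e -> (t -> e))))).
[[glim murn] quill]: ((e -> e) -> (t -> (e -> (e -> (t -> e))))) applied to (e -> e) yields (t -> (e -> (e -> (t -> e)))).
[[[glim murn] quill] dax]: (t -> (e -> (e -> (t -> e)))) and (t -> e) cannot combine by function application — type clash.

undefined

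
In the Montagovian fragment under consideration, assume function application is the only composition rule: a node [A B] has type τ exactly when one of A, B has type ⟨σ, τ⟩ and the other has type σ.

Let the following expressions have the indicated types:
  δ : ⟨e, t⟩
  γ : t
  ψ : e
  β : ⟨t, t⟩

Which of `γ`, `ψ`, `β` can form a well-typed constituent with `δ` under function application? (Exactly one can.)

ψ

γ : t — no; δ wants e, and γ wants nothing (atomic).
ψ — combines: δ : ⟨e, t⟩ takes ψ : e as argument, giving t.
β : ⟨t, t⟩ — no; δ wants e, and β wants t.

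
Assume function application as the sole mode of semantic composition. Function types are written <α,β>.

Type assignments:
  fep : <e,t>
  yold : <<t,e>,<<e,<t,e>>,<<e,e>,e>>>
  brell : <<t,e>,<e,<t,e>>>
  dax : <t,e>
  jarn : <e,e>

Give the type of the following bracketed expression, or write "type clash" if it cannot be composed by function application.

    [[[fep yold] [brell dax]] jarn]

[fep yold]: <e,t> and <<t,e>,<<e,<t,e>>,<<e,e>,e>>> cannot combine by function application — type clash.

type clash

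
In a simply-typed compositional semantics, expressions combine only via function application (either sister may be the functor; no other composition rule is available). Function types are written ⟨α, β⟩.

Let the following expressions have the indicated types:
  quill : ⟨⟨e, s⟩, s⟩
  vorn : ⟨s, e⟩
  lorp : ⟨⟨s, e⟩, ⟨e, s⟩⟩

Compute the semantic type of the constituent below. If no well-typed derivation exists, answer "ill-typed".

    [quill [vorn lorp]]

s

At [vorn lorp], lorp : ⟨⟨s, e⟩, ⟨e, s⟩⟩ takes vorn : ⟨s, e⟩, giving ⟨e, s⟩.
At [quill [vorn lorp]], quill : ⟨⟨e, s⟩, s⟩ takes [vorn lorp] : ⟨e, s⟩, giving s.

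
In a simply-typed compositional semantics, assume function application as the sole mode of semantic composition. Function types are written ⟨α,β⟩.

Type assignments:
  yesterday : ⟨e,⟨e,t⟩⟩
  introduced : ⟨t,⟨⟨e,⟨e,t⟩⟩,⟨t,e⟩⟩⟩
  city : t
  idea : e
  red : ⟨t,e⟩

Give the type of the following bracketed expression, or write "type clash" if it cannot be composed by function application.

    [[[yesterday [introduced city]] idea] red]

[introduced city]: introduced is ⟨t,⟨⟨e,⟨e,t⟩⟩,⟨t,e⟩⟩⟩, city is t; result ⟨⟨e,⟨e,t⟩⟩,⟨t,e⟩⟩.
[yesterday [introduced city]]: [introduced city] is ⟨⟨e,⟨e,t⟩⟩,⟨t,e⟩⟩, yesterday is ⟨e,⟨e,t⟩⟩; result ⟨t,e⟩.
[[yesterday [introduced city]] idea]: ⟨t,e⟩ and e cannot combine by function application — type clash.

type clash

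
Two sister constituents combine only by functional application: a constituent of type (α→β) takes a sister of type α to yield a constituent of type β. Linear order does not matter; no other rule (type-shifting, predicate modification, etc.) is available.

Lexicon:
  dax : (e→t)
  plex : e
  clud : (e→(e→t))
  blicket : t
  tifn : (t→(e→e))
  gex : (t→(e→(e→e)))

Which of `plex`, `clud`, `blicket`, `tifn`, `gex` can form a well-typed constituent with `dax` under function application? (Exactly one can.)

plex — combines: dax : (e→t) takes plex : e as argument, giving t.
clud : (e→(e→t)) — no; dax wants e, and clud wants e.
blicket : t — no; dax wants e, and blicket wants nothing (atomic).
tifn : (t→(e→e)) — no; dax wants e, and tifn wants t.
gex : (t→(e→(e→e))) — no; dax wants e, and gex wants t.

plex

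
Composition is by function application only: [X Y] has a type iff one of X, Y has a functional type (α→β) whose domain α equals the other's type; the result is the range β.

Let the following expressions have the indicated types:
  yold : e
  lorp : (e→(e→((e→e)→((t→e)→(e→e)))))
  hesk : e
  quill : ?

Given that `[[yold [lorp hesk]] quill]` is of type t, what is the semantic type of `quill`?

[[yold [lorp hesk]] quill] must have type t. The sister [yold [lorp hesk]] has type ((e→e)→((t→e)→(e→e))); that is not a function onto t, so quill must be the functor, of type (((e→e)→((t→e)→(e→e)))→t).

(((e→e)→((t→e)→(e→e)))→t)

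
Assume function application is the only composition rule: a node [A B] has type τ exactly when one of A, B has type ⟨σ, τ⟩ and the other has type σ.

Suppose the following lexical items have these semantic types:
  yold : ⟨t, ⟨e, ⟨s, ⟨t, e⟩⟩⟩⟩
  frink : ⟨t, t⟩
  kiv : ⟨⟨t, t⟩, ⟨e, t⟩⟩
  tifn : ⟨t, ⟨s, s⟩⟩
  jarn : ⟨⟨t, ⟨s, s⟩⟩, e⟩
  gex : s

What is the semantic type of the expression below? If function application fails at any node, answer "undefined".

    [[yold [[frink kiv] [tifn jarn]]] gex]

undefined

At [frink kiv], kiv : ⟨⟨t, t⟩, ⟨e, t⟩⟩ takes frink : ⟨t, t⟩, giving ⟨e, t⟩.
At [tifn jarn], jarn : ⟨⟨t, ⟨s, s⟩⟩, e⟩ takes tifn : ⟨t, ⟨s, s⟩⟩, giving e.
At [[frink kiv] [tifn jarn]], [frink kiv] : ⟨e, t⟩ takes [tifn jarn] : e, giving t.
At [yold [[frink kiv] [tifn jarn]]], yold : ⟨t, ⟨e, ⟨s, ⟨t, e⟩⟩⟩⟩ takes [[frink kiv] [tifn jarn]] : t, giving ⟨e, ⟨s, ⟨t, e⟩⟩⟩.
[[yold [[frink kiv] [tifn jarn]]] gex]: ⟨e, ⟨s, ⟨t, e⟩⟩⟩ and s cannot combine by function application — type clash.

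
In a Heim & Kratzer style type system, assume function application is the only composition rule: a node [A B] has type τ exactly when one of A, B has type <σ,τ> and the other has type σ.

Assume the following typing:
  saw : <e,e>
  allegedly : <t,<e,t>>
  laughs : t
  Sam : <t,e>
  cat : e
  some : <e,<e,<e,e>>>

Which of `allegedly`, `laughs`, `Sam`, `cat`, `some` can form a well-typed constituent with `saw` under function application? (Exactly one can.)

allegedly : <t,<e,t>> — saw needs e; allegedly needs t; neither fits.
laughs : t — saw needs e; laughs needs nothing (atomic); neither fits.
Sam : <t,e> — saw needs e; Sam needs t; neither fits.
cat — combines: saw : <e,e> takes cat : e as argument, giving e.
some : <e,<e,<e,e>>> — saw needs e; some needs e; neither fits.

cat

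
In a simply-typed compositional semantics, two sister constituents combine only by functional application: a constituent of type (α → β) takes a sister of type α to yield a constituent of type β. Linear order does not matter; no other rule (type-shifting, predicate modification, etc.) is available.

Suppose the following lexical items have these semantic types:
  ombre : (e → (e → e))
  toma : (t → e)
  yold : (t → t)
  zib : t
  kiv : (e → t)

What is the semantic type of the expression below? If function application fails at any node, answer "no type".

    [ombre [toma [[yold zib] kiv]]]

[yold zib]: yold is (t → t), zib is t; result t.
[[yold zib] kiv]: t with (e → t) — neither is a function whose domain matches the other; composition fails here.

no type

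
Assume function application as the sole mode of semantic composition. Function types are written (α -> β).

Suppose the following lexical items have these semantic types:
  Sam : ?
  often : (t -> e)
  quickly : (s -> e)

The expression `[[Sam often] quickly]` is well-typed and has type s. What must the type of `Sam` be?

For [[Sam often] quickly] to have type s with quickly of type (s -> e), [Sam often] must be the function: [Sam often] : ((s -> e) -> s).
For [Sam often] to have type ((s -> e) -> s) with often of type (t -> e), Sam must be the function: Sam : ((t -> e) -> ((s -> e) -> s)).

((t -> e) -> ((s -> e) -> s))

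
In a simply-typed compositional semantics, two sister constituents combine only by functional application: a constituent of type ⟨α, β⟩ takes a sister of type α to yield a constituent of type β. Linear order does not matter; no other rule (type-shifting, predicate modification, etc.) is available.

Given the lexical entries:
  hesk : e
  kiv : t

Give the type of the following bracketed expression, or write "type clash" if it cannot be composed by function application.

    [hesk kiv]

[hesk kiv]: e with t — neither is a function whose domain matches the other; composition fails here.

type clash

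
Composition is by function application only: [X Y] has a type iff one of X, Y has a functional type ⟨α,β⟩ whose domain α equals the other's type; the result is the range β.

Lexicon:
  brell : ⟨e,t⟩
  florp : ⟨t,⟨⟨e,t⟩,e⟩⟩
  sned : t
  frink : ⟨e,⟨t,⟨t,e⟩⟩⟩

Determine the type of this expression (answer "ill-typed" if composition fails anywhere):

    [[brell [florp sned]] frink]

⟨t,⟨t,e⟩⟩

At [florp sned], florp : ⟨t,⟨⟨e,t⟩,e⟩⟩ takes sned : t, giving ⟨⟨e,t⟩,e⟩.
At [brell [florp sned]], [florp sned] : ⟨⟨e,t⟩,e⟩ takes brell : ⟨e,t⟩, giving e.
At [[brell [florp sned]] frink], frink : ⟨e,⟨t,⟨t,e⟩⟩⟩ takes [brell [florp sned]] : e, giving ⟨t,⟨t,e⟩⟩.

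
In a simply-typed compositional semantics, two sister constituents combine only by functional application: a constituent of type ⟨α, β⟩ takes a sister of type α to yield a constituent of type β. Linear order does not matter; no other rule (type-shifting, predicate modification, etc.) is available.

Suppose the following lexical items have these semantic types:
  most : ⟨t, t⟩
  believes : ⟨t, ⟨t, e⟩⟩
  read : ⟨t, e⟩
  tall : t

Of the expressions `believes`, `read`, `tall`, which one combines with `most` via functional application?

tall

believes : ⟨t, ⟨t, e⟩⟩ — no; most wants t, and believes wants t.
read : ⟨t, e⟩ — no; most wants t, and read wants t.
tall — combines: most : ⟨t, t⟩ takes tall : t as argument, giving t.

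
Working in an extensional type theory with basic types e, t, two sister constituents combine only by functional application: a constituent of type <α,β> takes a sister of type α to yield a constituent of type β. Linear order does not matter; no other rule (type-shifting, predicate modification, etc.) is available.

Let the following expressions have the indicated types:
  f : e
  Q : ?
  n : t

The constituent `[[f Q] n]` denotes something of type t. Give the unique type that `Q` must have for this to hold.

<e,<t,t>>

[[f Q] n] is required to be t. n : t cannot yield t as functor, so [f Q] : <t,t>.
[f Q] is required to be <t,t>. f : e cannot yield <t,t> as functor, so Q : <e,<t,t>>.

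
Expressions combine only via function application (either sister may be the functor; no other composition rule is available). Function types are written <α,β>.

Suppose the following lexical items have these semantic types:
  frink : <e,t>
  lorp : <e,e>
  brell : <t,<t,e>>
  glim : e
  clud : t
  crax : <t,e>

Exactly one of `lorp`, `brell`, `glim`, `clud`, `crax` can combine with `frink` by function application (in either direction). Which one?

glim

lorp : <e,e> — no; frink wants e, and lorp wants e.
brell : <t,<t,e>> — no; frink wants e, and brell wants t.
glim — combines: frink : <e,t> takes glim : e as argument, giving t.
clud : t — no; frink wants e, and clud wants nothing (atomic).
crax : <t,e> — no; frink wants e, and crax wants t.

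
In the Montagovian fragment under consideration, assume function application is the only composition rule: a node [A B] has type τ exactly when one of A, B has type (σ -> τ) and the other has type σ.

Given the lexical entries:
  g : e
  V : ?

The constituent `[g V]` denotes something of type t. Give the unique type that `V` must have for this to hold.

(e -> t)

For [g V] to have type t with g of type e, V must be the function: V : (e -> t).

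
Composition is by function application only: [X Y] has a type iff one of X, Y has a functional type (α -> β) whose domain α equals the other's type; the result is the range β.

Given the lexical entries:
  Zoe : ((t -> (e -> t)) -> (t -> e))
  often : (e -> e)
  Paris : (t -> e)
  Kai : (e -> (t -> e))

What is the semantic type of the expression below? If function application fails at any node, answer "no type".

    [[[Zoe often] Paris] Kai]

[Zoe often]: ((t -> (e -> t)) -> (t -> e)) and (e -> e) cannot combine by function application — type clash.

no type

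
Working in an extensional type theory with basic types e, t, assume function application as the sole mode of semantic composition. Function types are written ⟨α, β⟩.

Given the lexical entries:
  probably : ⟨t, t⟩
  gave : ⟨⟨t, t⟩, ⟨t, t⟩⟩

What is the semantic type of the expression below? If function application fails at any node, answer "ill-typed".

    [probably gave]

[probably gave] — gave of type ⟨⟨t, t⟩, ⟨t, t⟩⟩ combines with probably of type ⟨t, t⟩: type ⟨t, t⟩.

⟨t, t⟩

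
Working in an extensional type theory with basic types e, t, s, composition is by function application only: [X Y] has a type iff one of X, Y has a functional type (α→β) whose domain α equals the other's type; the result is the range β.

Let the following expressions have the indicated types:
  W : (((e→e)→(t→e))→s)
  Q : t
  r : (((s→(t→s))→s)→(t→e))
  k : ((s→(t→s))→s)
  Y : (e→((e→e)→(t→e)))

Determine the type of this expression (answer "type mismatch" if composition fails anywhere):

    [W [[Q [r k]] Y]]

[r k]: functor r : (((s→(t→s))→s)→(t→e)), argument k : ((s→(t→s))→s); result (t→e).
[Q [r k]]: functor [r k] : (t→e), argument Q : t; result e.
[[Q [r k]] Y]: functor Y : (e→((e→e)→(t→e))), argument [Q [r k]] : e; result ((e→e)→(t→e)).
[W [[Q [r k]] Y]]: functor W : (((e→e)→(t→e))→s), argument [[Q [r k]] Y] : ((e→e)→(t→e)); result s.

s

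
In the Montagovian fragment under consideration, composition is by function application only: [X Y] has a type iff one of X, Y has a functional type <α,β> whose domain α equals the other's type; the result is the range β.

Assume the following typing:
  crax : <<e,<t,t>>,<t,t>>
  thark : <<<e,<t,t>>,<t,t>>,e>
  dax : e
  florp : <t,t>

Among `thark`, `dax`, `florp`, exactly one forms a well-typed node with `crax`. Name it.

thark — combines: thark : <<<e,<t,t>>,<t,t>>,e> takes crax : <<e,<t,t>>,<t,t>> as argument, giving e.
dax : e — does not combine with crax.
florp : <t,t> — does not combine with crax.

thark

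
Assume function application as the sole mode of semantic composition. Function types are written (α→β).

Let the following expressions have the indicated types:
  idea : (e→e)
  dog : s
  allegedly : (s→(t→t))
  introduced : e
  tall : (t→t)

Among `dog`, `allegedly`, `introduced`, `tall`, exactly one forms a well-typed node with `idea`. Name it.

dog : s — idea needs e; dog needs nothing (atomic); neither fits.
allegedly : (s→(t→t)) — idea needs e; allegedly needs s; neither fits.
introduced — combines: idea : (e→e) takes introduced : e as argument, giving e.
tall : (t→t) — idea needs e; tall needs t; neither fits.

introduced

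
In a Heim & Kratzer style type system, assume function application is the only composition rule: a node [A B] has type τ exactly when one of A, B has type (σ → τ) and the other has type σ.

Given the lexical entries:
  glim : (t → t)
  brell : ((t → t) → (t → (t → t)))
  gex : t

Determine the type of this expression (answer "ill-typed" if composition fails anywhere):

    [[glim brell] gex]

[glim brell]: functor brell : ((t → t) → (t → (t → t))), argument glim : (t → t); result (t → (t → t)).
[[glim brell] gex]: functor [glim brell] : (t → (t → t)), argument gex : t; result (t → t).

(t → t)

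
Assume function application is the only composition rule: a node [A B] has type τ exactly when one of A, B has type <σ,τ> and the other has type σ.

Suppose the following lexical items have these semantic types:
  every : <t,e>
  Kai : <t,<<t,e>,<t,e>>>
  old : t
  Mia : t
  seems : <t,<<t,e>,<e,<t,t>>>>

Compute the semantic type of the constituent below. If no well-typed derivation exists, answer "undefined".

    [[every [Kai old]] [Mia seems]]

<e,<t,t>>

[Kai old]: Kai is <t,<<t,e>,<t,e>>>, old is t; result <<t,e>,<t,e>>.
[every [Kai old]]: [Kai old] is <<t,e>,<t,e>>, every is <t,e>; result <t,e>.
[Mia seems]: seems is <t,<<t,e>,<e,<t,t>>>>, Mia is t; result <<t,e>,<e,<t,t>>>.
[[every [Kai old]] [Mia seems]]: [Mia seems] is <<t,e>,<e,<t,t>>>, [every [Kai old]] is <t,e>; result <e,<t,t>>.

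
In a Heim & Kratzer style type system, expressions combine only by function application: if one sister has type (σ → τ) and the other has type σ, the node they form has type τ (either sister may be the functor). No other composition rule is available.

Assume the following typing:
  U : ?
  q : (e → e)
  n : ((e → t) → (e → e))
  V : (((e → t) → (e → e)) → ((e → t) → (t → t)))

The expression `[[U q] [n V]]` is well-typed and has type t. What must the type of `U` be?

[[U q] [n V]] is required to be t. [n V] : ((e → t) → (t → t)) cannot yield t as functor, so [U q] : (((e → t) → (t → t)) → t).
[U q] is required to be (((e → t) → (t → t)) → t). q : (e → e) cannot yield (((e → t) → (t → t)) → t) as functor, so U : ((e → e) → (((e → t) → (t → t)) → t)).

((e → e) → (((e → t) → (t → t)) → t))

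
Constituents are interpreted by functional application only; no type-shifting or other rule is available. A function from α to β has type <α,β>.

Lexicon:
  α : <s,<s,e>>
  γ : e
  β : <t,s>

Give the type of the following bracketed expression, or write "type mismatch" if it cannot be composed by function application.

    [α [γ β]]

At [γ β]: neither e nor <t,s> can take the other as argument; the node is ill-typed.

type mismatch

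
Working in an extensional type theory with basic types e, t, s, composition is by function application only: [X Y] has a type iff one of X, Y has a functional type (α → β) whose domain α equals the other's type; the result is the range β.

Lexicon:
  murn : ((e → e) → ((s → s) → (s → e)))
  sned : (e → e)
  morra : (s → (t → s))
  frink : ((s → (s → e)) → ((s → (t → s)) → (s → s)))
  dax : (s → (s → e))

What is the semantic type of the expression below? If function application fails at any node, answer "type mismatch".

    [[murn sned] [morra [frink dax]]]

(s → e)

[murn sned] — murn of type ((e → e) → ((s → s) → (s → e))) combines with sned of type (e → e): type ((s → s) → (s → e)).
[frink dax] — frink of type ((s → (s → e)) → ((s → (t → s)) → (s → s))) combines with dax of type (s → (s → e)): type ((s → (t → s)) → (s → s)).
[morra [frink dax]] — [frink dax] of type ((s → (t → s)) → (s → s)) combines with morra of type (s → (t → s)): type (s → s).
[[murn sned] [morra [frink dax]]] — [murn sned] of type ((s → s) → (s → e)) combines with [morra [frink dax]] of type (s → s): type (s → e).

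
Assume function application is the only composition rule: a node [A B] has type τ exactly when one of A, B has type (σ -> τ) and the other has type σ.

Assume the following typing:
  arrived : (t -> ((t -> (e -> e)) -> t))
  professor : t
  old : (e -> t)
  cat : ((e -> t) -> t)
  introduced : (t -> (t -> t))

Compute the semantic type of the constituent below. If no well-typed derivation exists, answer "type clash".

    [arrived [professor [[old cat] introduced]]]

((t -> (e -> e)) -> t)

At [old cat], cat : ((e -> t) -> t) takes old : (e -> t), giving t.
At [[old cat] introduced], introduced : (t -> (t -> t)) takes [old cat] : t, giving (t -> t).
At [professor [[old cat] introduced]], [[old cat] introduced] : (t -> t) takes professor : t, giving t.
At [arrived [professor [[old cat] introduced]]], arrived : (t -> ((t -> (e -> e)) -> t)) takes [professor [[old cat] introduced]] : t, giving ((t -> (e -> e)) -> t).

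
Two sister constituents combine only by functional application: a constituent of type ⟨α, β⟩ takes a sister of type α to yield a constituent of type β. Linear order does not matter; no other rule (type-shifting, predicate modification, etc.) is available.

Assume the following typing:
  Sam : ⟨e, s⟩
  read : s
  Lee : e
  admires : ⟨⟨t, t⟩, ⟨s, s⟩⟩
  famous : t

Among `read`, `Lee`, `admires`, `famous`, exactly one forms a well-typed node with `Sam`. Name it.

Lee

read : s — neither side's domain matches the other.
Lee — combines: Sam : ⟨e, s⟩ takes Lee : e as argument, giving s.
admires : ⟨⟨t, t⟩, ⟨s, s⟩⟩ — neither side's domain matches the other.
famous : t — neither side's domain matches the other.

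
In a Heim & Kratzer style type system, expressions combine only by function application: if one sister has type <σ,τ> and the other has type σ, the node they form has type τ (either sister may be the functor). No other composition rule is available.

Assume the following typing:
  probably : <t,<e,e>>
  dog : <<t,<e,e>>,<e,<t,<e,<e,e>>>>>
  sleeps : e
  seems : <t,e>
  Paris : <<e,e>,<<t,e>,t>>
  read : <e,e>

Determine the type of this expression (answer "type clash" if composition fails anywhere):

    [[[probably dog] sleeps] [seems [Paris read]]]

<e,<e,e>>

[probably dog]: functor dog : <<t,<e,e>>,<e,<t,<e,<e,e>>>>>, argument probably : <t,<e,e>>; result <e,<t,<e,<e,e>>>>.
[[probably dog] sleeps]: functor [probably dog] : <e,<t,<e,<e,e>>>>, argument sleeps : e; result <t,<e,<e,e>>>.
[Paris read]: functor Paris : <<e,e>,<<t,e>,t>>, argument read : <e,e>; result <<t,e>,t>.
[seems [Paris read]]: functor [Paris read] : <<t,e>,t>, argument seems : <t,e>; result t.
[[[probably dog] sleeps] [seems [Paris read]]]: functor [[probably dog] sleeps] : <t,<e,<e,e>>>, argument [seems [Paris read]] : t; result <e,<e,e>>.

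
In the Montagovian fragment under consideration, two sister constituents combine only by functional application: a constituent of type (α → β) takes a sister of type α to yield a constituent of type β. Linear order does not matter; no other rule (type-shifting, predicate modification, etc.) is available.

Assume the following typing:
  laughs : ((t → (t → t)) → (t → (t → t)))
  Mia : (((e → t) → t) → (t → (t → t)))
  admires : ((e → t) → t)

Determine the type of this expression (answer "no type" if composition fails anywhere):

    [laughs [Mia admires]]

At [Mia admires], Mia : (((e → t) → t) → (t → (t → t))) takes admires : ((e → t) → t), giving (t → (t → t)).
At [laughs [Mia admires]], laughs : ((t → (t → t)) → (t → (t → t))) takes [Mia admires] : (t → (t → t)), giving (t → (t → t)).

(t → (t → t))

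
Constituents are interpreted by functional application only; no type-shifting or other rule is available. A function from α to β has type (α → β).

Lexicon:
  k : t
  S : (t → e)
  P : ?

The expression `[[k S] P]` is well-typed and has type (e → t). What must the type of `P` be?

(e → (e → t))

[[k S] P] must have type (e → t). The sister [k S] has type e; that is not a function onto (e → t), so P must be the functor, of type (e → (e → t)).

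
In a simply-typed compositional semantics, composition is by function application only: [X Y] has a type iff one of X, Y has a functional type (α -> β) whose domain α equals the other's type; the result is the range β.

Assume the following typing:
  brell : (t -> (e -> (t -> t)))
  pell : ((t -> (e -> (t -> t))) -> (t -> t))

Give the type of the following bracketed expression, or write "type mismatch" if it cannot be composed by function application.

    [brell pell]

[brell pell] — pell of type ((t -> (e -> (t -> t))) -> (t -> t)) combines with brell of type (t -> (e -> (t -> t))): type (t -> t).

(t -> t)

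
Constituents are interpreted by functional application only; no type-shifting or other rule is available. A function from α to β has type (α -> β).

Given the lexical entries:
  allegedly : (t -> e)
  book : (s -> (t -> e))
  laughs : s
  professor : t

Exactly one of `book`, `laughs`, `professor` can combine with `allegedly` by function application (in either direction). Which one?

book : (s -> (t -> e)) — no; allegedly wants t, and book wants s.
laughs : s — no; allegedly wants t, and laughs wants nothing (atomic).
professor — combines: allegedly : (t -> e) takes professor : t as argument, giving e.

professor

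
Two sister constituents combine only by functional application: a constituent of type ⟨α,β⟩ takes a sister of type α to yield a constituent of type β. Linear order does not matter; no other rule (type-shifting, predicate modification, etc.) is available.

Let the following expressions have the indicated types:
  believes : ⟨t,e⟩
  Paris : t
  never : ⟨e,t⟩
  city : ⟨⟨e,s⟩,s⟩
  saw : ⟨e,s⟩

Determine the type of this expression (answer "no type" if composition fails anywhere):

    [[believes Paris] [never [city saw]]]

[believes Paris] — believes of type ⟨t,e⟩ combines with Paris of type t: type e.
[city saw] — city of type ⟨⟨e,s⟩,s⟩ combines with saw of type ⟨e,s⟩: type s.
At [never [city saw]]: neither ⟨e,t⟩ nor s can take the other as argument; the node is ill-typed.

no type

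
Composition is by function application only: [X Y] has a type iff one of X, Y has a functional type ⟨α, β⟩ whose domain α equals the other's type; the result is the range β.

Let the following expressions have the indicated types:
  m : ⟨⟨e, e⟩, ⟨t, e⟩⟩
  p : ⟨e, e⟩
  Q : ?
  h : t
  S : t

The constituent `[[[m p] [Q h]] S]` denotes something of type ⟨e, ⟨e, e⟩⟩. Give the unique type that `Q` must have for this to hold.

For [[[m p] [Q h]] S] to have type ⟨e, ⟨e, e⟩⟩ with S of type t, [[m p] [Q h]] must be the function: [[m p] [Q h]] : ⟨t, ⟨e, ⟨e, e⟩⟩⟩.
For [[m p] [Q h]] to have type ⟨t, ⟨e, ⟨e, e⟩⟩⟩ with [m p] of type ⟨t, e⟩, [Q h] must be the function: [Q h] : ⟨⟨t, e⟩, ⟨t, ⟨e, ⟨e, e⟩⟩⟩⟩.
For [Q h] to have type ⟨⟨t, e⟩, ⟨t, ⟨e, ⟨e, e⟩⟩⟩⟩ with h of type t, Q must be the function: Q : ⟨t, ⟨⟨t, e⟩, ⟨t, ⟨e, ⟨e, e⟩⟩⟩⟩⟩.

⟨t, ⟨⟨t, e⟩, ⟨t, ⟨e, ⟨e, e⟩⟩⟩⟩⟩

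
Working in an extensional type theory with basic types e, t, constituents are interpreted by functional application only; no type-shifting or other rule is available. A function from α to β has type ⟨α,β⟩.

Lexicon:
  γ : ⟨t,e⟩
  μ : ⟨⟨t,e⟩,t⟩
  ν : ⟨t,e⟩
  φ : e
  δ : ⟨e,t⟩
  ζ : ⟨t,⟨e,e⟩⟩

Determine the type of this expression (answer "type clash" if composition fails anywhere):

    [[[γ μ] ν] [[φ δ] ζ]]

e

[γ μ] — μ of type ⟨⟨t,e⟩,t⟩ combines with γ of type ⟨t,e⟩: type t.
[[γ μ] ν] — ν of type ⟨t,e⟩ combines with [γ μ] of type t: type e.
[φ δ] — δ of type ⟨e,t⟩ combines with φ of type e: type t.
[[φ δ] ζ] — ζ of type ⟨t,⟨e,e⟩⟩ combines with [φ δ] of type t: type ⟨e,e⟩.
[[[γ μ] ν] [[φ δ] ζ]] — [[φ δ] ζ] of type ⟨e,e⟩ combines with [[γ μ] ν] of type e: type e.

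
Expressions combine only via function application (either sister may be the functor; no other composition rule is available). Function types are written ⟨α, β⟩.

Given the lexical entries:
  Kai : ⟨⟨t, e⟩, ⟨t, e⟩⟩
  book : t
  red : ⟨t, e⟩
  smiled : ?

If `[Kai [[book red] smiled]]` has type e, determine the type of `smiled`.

⟨e, ⟨⟨⟨t, e⟩, ⟨t, e⟩⟩, e⟩⟩

[Kai [[book red] smiled]] must have type e. The sister Kai has type ⟨⟨t, e⟩, ⟨t, e⟩⟩; that is not a function onto e, so [[book red] smiled] must be the functor, of type ⟨⟨⟨t, e⟩, ⟨t, e⟩⟩, e⟩.
[[book red] smiled] must have type ⟨⟨⟨t, e⟩, ⟨t, e⟩⟩, e⟩. The sister [book red] has type e; that is not a function onto ⟨⟨⟨t, e⟩, ⟨t, e⟩⟩, e⟩, so smiled must be the functor, of type ⟨e, ⟨⟨⟨t, e⟩, ⟨t, e⟩⟩, e⟩⟩.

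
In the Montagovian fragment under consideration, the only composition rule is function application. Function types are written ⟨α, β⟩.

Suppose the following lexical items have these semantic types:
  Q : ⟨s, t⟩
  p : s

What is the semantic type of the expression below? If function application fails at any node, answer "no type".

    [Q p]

At [Q p], Q : ⟨s, t⟩ takes p : s, giving t.

t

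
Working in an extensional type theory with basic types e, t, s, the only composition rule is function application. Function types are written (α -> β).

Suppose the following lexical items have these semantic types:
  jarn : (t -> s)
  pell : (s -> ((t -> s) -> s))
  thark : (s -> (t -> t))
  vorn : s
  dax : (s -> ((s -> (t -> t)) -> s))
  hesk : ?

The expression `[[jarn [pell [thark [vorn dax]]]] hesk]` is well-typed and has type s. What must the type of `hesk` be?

For [[jarn [pell [thark [vorn dax]]]] hesk] to have type s with [jarn [pell [thark [vorn dax]]]] of type s, hesk must be the function: hesk : (s -> s).

(s -> s)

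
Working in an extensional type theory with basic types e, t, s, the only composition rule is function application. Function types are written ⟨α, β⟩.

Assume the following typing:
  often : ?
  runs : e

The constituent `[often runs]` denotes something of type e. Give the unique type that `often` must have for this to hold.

⟨e, e⟩

[often runs] must have type e. The sister runs has type e; that is not a function onto e, so often must be the functor, of type ⟨e, e⟩.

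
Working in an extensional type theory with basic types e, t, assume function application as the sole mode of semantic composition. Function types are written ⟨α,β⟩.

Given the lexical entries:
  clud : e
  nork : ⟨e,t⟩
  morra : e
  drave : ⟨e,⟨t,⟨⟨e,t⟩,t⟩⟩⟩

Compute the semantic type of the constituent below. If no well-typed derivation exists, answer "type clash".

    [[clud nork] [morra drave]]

[clud nork]: functor nork : ⟨e,t⟩, argument clud : e; result t.
[morra drave]: functor drave : ⟨e,⟨t,⟨⟨e,t⟩,t⟩⟩⟩, argument morra : e; result ⟨t,⟨⟨e,t⟩,t⟩⟩.
[[clud nork] [morra drave]]: functor [morra drave] : ⟨t,⟨⟨e,t⟩,t⟩⟩, argument [clud nork] : t; result ⟨⟨e,t⟩,t⟩.

⟨⟨e,t⟩,t⟩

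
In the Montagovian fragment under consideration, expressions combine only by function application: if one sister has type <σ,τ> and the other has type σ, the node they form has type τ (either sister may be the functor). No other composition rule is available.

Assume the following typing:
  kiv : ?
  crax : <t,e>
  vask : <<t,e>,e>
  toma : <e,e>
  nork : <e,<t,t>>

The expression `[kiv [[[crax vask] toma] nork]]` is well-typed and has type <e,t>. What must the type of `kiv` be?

[kiv [[[crax vask] toma] nork]] must have type <e,t>. The sister [[[crax vask] toma] nork] has type <t,t>; that is not a function onto <e,t>, so kiv must be the functor, of type <<t,t>,<e,t>>.

<<t,t>,<e,t>>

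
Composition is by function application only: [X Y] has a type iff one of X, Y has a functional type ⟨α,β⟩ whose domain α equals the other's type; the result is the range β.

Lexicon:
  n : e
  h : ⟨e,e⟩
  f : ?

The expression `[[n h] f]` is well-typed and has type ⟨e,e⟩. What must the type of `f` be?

⟨e,⟨e,e⟩⟩

[[n h] f] must have type ⟨e,e⟩. The sister [n h] has type e; that is not a function onto ⟨e,e⟩, so f must be the functor, of type ⟨e,⟨e,e⟩⟩.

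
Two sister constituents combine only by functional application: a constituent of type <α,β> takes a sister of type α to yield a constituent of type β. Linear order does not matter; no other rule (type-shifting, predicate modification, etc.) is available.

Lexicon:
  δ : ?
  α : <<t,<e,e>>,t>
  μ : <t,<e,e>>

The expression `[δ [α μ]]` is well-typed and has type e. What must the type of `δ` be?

<t,e>

For [δ [α μ]] to have type e with [α μ] of type t, δ must be the function: δ : <t,e>.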